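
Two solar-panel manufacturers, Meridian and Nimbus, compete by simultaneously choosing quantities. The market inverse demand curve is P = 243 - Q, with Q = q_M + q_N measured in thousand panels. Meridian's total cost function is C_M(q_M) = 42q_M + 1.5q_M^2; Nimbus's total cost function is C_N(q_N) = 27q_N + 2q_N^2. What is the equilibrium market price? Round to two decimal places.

Meridian's profit: π_M = (243 - Q)q_M - (42q_M + (3/2)q_M²). Setting ∂π_M/∂q_M = 0: 201 - 5q_M - (q_N) = 0.
Nimbus's first-order condition: 216 - 6q_N - (q_M) = 0.
Best responses: q_M = (201 - q_N)/5, q_N = (216 - q_M)/6.
Solving the pair: q_M = 990/29, q_N = 879/29.
Total output Q = 1869/29, so price P = 243 - 1869/29 = 178.5517.

178.55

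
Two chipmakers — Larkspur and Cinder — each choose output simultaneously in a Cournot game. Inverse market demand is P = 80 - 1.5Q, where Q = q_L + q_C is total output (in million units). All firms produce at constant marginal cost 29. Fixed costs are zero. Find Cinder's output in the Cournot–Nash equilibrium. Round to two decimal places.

11.33

Each firm earns π_i = (80 - 1.5Q)q_i - 29q_i.
Setting ∂π_i/∂q_i = 0 with rivals' quantities fixed: 51 - 3q_i - (3/2)q_j = 0.
By symmetry each firm produces the same amount; substituting q_j = q_i yields q_i = 51/(9/2) = 34/3.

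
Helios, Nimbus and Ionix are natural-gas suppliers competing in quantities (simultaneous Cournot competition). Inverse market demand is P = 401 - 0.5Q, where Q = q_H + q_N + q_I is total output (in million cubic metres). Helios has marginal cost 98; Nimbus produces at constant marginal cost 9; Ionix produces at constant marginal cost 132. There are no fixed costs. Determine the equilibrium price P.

160

Helios's profit: π_H = (401 - 0.5Q)q_H - (98q_H). Setting ∂π_H/∂q_H = 0: 303 - q_H - (1/2)(q_N + q_I) = 0.
Nimbus's profit: π_N = (401 - 0.5Q)q_N - (9q_N). Setting ∂π_N/∂q_N = 0: 392 - q_N - (1/2)(q_H + q_I) = 0.
Ionix's first-order condition: 269 - q_I - (1/2)(q_H + q_N) = 0.
Adding the 3 first-order conditions: 964 − 2Q = 0, so Q = 482.
Back-substituting: q_H = (303 − 241)/(1/2) = 124, q_N = (392 − 241)/(1/2) = 302, q_I = (269 − 241)/(1/2) = 56.
Total output Q = 482, so price P = 401 - (1/2)·482 = 160.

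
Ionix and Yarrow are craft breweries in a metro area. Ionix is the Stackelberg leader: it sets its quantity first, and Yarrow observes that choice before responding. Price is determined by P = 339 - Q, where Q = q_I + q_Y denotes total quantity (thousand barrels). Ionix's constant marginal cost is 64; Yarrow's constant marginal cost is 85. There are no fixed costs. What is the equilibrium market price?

138

Solve by backward induction. Given q_I, the follower Yarrow maximises π_Y = (339 - q_I - q_Y)q_Y - 85q_Y.
∂π_Y/∂q_Y = 254 - q_I - 2q_Y = 0 gives the reaction function q_Y = (254 - q_I)/2.
Ionix substitutes q_Y(q_I) into its own profit: π_I = q_I(339 - q_I - (254 - q_I)/2) - 64q_I = (212 - (1/2)q_I)q_I - 64q_I.
Maximising: ∂π_I/∂q_I = 148 - q_I = 0, giving q_I = 148.
Then q_Y = (254 - 148)/2 = 53.
Total output Q = 201, so price P = 339 - 201 = 138.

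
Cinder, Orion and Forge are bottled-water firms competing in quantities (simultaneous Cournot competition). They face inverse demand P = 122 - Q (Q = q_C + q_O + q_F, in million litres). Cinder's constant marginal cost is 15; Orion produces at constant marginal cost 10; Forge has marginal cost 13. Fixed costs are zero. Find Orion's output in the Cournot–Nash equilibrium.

30

Cinder's profit: π_C = (122 - Q)q_C - (15q_C). Setting ∂π_C/∂q_C = 0: 107 - 2q_C - (q_O + q_F) = 0.
Orion's profit: π_O = (122 - Q)q_O - (10q_O). Setting ∂π_O/∂q_O = 0: 112 - 2q_O - (q_C + q_F) = 0.
Forge's profit: π_F = (122 - Q)q_F - (13q_F). Setting ∂π_F/∂q_F = 0: 109 - 2q_F - (q_C + q_O) = 0.
Adding the 3 first-order conditions: 328 − 4Q = 0, so Q = 82.
Back-substituting: q_C = (107 − 82) = 25, q_O = (112 − 82) = 30, q_F = (109 − 82) = 27.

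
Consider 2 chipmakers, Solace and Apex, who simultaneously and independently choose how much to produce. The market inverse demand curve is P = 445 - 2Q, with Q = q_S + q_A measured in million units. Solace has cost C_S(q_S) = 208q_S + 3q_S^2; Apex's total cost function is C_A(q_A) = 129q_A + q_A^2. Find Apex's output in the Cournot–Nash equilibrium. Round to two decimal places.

Solace's profit: π_S = (445 - 2Q)q_S - (208q_S + 3q_S²). Setting ∂π_S/∂q_S = 0: 237 - 10q_S - 2(q_A) = 0.
Apex's first-order condition: 316 - 6q_A - 2(q_S) = 0.
So q_S = (237 - 2q_A)/10 and q_A = (316 - 2q_S)/6.
Substituting one into the other gives q_S = 395/28 and q_A = 1343/28.

47.96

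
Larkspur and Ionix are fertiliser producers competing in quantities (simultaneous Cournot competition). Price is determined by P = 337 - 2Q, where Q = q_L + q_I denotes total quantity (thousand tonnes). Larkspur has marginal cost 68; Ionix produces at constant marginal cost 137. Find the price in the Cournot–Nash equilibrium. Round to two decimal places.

Larkspur's profit: π_L = (337 - 2Q)q_L - (68q_L). Setting ∂π_L/∂q_L = 0: 269 - 4q_L - 2(q_I) = 0.
Ionix's first-order condition: 200 - 4q_I - 2(q_L) = 0.
Best responses: q_L = (269 - 2q_I)/4, q_I = (200 - 2q_L)/4.
Solving the pair: q_L = 169/3, q_I = 131/6.
Total output Q = 469/6, so price P = 337 - 2·(469/6) = 542/3.

180.67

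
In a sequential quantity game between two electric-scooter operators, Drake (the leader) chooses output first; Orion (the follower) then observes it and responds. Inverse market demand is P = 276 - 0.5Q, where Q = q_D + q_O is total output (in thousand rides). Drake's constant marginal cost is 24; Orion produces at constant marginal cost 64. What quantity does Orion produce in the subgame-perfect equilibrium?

Solve by backward induction. Given q_D, the follower Orion maximises π_O = (276 - (1/2)q_D - (1/2)q_O)q_O - 64q_O.
∂π_O/∂q_O = 212 - (1/2)q_D - q_O = 0 gives the reaction function q_O = (212 - (1/2)q_D).
The leader anticipates this reaction. Substituting into P = 276 - 0.5Q gives P = 170 - (1/4)q_D, so π_D = (170 - (1/4)q_D)q_D - 24q_D.
Leader FOC: 146 - (1/2)q_D = 0, so q_D = 292.
Then q_O = (212 - (1/2)·292) = 66.

66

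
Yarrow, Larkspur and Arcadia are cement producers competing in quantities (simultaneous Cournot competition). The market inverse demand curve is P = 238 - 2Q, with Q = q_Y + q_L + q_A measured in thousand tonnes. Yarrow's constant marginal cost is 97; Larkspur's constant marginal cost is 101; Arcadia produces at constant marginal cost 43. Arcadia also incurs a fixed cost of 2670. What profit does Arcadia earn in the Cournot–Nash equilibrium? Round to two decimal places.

Yarrow's profit: π_Y = (238 - 2Q)q_Y - (97q_Y). Setting ∂π_Y/∂q_Y = 0: 141 - 4q_Y - 2(q_L + q_A) = 0.
Larkspur's first-order condition: 137 - 4q_L - 2(q_Y + q_A) = 0.
Arcadia's first-order condition: 195 - 4q_A - 2(q_Y + q_L) = 0.
Summing all 3 equations gives 473 − 8Q = 0, hence Q = 473/8.
Back-substituting: q_Y = (141 − 473/4)/2 = 91/8, q_L = (137 − 473/4)/2 = 75/8, q_A = (195 − 473/4)/2 = 307/8.
Price P = 238 - 2·(473/8) = 479/4.
Arcadia's profit: (479/4 - 43)·(307/8) - 2670 = 275.2813.

275.28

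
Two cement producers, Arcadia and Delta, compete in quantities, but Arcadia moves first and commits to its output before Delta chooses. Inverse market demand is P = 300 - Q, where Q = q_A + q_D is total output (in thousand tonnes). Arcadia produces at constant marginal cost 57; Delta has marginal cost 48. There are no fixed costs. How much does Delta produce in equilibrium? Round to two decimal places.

67.50

Solve by backward induction. Given q_A, the follower Delta maximises π_D = (300 - q_A - q_D)q_D - 48q_D.
Follower FOC: 252 - q_A - 2q_D = 0, so q_D(q_A) = (252 - q_A)/2.
Arcadia substitutes q_D(q_A) into its own profit: π_A = q_A(300 - q_A - (252 - q_A)/2) - 57q_A = (174 - (1/2)q_A)q_A - 57q_A.
The leader's first-order condition 117 - q_A = 0 yields q_A = 117.
Then q_D = (252 - 117)/2 = 135/2.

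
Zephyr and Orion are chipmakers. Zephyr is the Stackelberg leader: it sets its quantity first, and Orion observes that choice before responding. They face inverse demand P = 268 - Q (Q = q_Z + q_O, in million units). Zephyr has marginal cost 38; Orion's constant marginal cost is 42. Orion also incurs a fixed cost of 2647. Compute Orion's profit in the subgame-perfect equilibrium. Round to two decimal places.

Solve by backward induction. Given q_Z, the follower Orion maximises π_O = (268 - q_Z - q_O)q_O - 42q_O.
∂π_O/∂q_O = 226 - q_Z - 2q_O = 0 gives the reaction function q_O = (226 - q_Z)/2.
The leader anticipates this reaction. Substituting into P = 268 - Q gives P = 155 - (1/2)q_Z, so π_Z = (155 - (1/2)q_Z)q_Z - 38q_Z.
The leader's first-order condition 117 - q_Z = 0 yields q_Z = 117.
Then q_O = (226 - 117)/2 = 109/2.
Price P = 268 - 343/2 = 193/2.
Orion's profit: (193/2 - 42)·(109/2) - 2647 = 1293/4.

323.25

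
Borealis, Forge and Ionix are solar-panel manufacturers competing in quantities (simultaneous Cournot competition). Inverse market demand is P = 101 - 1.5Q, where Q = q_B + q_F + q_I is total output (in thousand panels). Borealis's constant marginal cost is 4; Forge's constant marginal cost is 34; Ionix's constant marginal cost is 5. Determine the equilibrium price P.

Borealis's profit: π_B = (101 - 1.5Q)q_B - (4q_B). Setting ∂π_B/∂q_B = 0: 97 - 3q_B - (3/2)(q_F + q_I) = 0.
Forge's first-order condition: 67 - 3q_F - (3/2)(q_B + q_I) = 0.
Ionix's profit: π_I = (101 - 1.5Q)q_I - (5q_I). Setting ∂π_I/∂q_I = 0: 96 - 3q_I - (3/2)(q_B + q_F) = 0.
Adding the 3 first-order conditions: 260 − 6Q = 0, so Q = 130/3.
Back-substituting: q_B = (97 − 65)/(3/2) = 64/3, q_F = (67 − 65)/(3/2) = 4/3, q_I = (96 − 65)/(3/2) = 62/3.
Total output Q = 130/3, so price P = 101 - (3/2)·(130/3) = 36.

36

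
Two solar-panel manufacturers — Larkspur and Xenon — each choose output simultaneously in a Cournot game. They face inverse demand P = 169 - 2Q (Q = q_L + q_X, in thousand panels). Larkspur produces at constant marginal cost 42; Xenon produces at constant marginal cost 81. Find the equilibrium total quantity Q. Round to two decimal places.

Larkspur's profit: π_L = (169 - 2Q)q_L - (42q_L). Setting ∂π_L/∂q_L = 0: 127 - 4q_L - 2(q_X) = 0.
Xenon's profit: π_X = (169 - 2Q)q_X - (81q_X). Setting ∂π_X/∂q_X = 0: 88 - 4q_X - 2(q_L) = 0.
Best responses: q_L = (127 - 2q_X)/4, q_X = (88 - 2q_L)/4.
Solving the pair: q_L = 83/3, q_X = 49/6.
Total output Q = 83/3 + 49/6 = 215/6.

35.83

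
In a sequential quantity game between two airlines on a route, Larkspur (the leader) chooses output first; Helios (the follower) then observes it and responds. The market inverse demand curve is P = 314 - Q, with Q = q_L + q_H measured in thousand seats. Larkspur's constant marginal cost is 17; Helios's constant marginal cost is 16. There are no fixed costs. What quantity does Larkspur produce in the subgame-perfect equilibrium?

Solve by backward induction. Given q_L, the follower Helios maximises π_H = (314 - q_L - q_H)q_H - 16q_H.
∂π_H/∂q_H = 298 - q_L - 2q_H = 0 gives the reaction function q_H = (298 - q_L)/2.
The leader anticipates this reaction. Substituting into P = 314 - Q gives P = 165 - (1/2)q_L, so π_L = (165 - (1/2)q_L)q_L - 17q_L.
Maximising: ∂π_L/∂q_L = 148 - q_L = 0, giving q_L = 148.
Then q_H = (298 - 148)/2 = 75.

148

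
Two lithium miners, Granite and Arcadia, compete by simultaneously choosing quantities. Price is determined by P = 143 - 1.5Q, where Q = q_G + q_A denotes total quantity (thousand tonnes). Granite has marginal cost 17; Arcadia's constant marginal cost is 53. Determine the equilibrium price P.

71

Granite's profit: π_G = (143 - 1.5Q)q_G - (17q_G). Setting ∂π_G/∂q_G = 0: 126 - 3q_G - (3/2)(q_A) = 0.
Arcadia's first-order condition: 90 - 3q_A - (3/2)(q_G) = 0.
So q_G = (126 - (3/2)q_A)/3 and q_A = (90 - (3/2)q_G)/3.
Substituting one into the other gives q_G = 36 and q_A = 12.
Total output Q = 48, so price P = 143 - (3/2)·48 = 71.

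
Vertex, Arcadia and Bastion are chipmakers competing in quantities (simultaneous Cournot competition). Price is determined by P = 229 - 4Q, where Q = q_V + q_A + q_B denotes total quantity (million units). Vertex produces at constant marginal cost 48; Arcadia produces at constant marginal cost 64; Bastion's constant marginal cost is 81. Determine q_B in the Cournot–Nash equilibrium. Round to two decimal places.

Vertex's profit: π_V = (229 - 4Q)q_V - (48q_V). Setting ∂π_V/∂q_V = 0: 181 - 8q_V - 4(q_A + q_B) = 0.
Arcadia's first-order condition: 165 - 8q_A - 4(q_V + q_B) = 0.
Bastion's first-order condition: 148 - 8q_B - 4(q_V + q_A) = 0.
Summing all 3 equations gives 494 − 16Q = 0, hence Q = 247/8.
Back-substituting: q_V = (181 − 247/2)/4 = 115/8, q_A = (165 − 247/2)/4 = 83/8, q_B = (148 − 247/2)/4 = 49/8.

6.13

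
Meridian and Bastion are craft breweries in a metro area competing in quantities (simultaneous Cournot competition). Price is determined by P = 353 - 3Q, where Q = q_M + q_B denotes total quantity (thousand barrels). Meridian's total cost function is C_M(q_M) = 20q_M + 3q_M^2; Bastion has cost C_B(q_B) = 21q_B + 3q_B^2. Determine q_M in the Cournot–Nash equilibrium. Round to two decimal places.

Meridian's profit: π_M = (353 - 3Q)q_M - (20q_M + 3q_M²). Setting ∂π_M/∂q_M = 0: 333 - 12q_M - 3(q_B) = 0.
Bastion's first-order condition: 332 - 12q_B - 3(q_M) = 0.
Rearranging gives the reaction functions q_M = (333 - 3q_B)/12 and q_B = (332 - 3q_M)/12.
Substituting one into the other gives q_M = 200/9 and q_B = 199/9.

22.22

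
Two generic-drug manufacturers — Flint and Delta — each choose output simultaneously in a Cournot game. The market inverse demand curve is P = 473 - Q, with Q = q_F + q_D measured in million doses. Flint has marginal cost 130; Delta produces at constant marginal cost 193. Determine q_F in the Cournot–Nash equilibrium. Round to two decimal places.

Flint's profit: π_F = (473 - Q)q_F - (130q_F). Setting ∂π_F/∂q_F = 0: 343 - 2q_F - (q_D) = 0.
Delta's profit: π_D = (473 - Q)q_D - (193q_D). Setting ∂π_D/∂q_D = 0: 280 - 2q_D - (q_F) = 0.
Best responses: q_F = (343 - q_D)/2, q_D = (280 - q_F)/2.
Substituting one into the other gives q_F = 406/3 and q_D = 217/3.

135.33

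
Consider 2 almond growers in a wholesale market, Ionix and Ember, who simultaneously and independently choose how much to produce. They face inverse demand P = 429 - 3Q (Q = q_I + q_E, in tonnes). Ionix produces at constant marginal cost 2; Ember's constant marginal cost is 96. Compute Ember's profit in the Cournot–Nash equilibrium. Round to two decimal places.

2115.59

Ionix's profit: π_I = (429 - 3Q)q_I - (2q_I). Setting ∂π_I/∂q_I = 0: 427 - 6q_I - 3(q_E) = 0.
Ember's first-order condition: 333 - 6q_E - 3(q_I) = 0.
So q_I = (427 - 3q_E)/6 and q_E = (333 - 3q_I)/6.
Solving the pair: q_I = 521/9, q_E = 239/9.
Price P = 429 - 3·(760/9) = 527/3.
Ember's profit: (527/3 - 96)·(239/9) = 2115.5926.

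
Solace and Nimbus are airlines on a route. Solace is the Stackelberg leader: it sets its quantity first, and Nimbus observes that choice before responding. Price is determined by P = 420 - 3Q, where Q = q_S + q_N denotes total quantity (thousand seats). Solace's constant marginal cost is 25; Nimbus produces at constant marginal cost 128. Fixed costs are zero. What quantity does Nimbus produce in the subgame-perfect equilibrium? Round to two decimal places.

The follower Nimbus best-responds to any q_S: π_N = (420 - 3Q)q_N - 128q_N.
∂π_N/∂q_N = 292 - 3q_S - 6q_N = 0 gives the reaction function q_N = (292 - 3q_S)/6.
Solace substitutes q_N(q_S) into its own profit: π_S = q_S(420 - 3q_S - (292 - 3q_S)/2) - 25q_S = (274 - (3/2)q_S)q_S - 25q_S.
Maximising: ∂π_S/∂q_S = 249 - 3q_S = 0, giving q_S = 83.
Then q_N = (292 - 3·83)/6 = 43/6.

7.17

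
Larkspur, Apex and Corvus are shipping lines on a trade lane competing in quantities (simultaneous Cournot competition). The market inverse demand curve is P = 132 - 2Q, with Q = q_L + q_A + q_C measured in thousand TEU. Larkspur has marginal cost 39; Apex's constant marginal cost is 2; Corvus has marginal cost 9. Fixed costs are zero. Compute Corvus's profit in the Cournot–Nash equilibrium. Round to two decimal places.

666.13

Larkspur's profit: π_L = (132 - 2Q)q_L - (39q_L). Setting ∂π_L/∂q_L = 0: 93 - 4q_L - 2(q_A + q_C) = 0.
Apex's first-order condition: 130 - 4q_A - 2(q_L + q_C) = 0.
Corvus's profit: π_C = (132 - 2Q)q_C - (9q_C). Setting ∂π_C/∂q_C = 0: 123 - 4q_C - 2(q_L + q_A) = 0.
Summing all 3 equations gives 346 − 8Q = 0, hence Q = 173/4.
Back-substituting: q_L = (93 − 173/2)/2 = 13/4, q_A = (130 − 173/2)/2 = 87/4, q_C = (123 − 173/2)/2 = 73/4.
Price P = 132 - 2·(173/4) = 91/2.
Corvus's profit: (91/2 - 9)·(73/4) = 666.1250.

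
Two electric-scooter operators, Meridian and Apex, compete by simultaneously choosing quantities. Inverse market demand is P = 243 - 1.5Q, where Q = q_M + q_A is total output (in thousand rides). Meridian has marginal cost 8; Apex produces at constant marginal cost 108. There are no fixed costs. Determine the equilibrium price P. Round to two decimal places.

Meridian's profit: π_M = (243 - 1.5Q)q_M - (8q_M). Setting ∂π_M/∂q_M = 0: 235 - 3q_M - (3/2)(q_A) = 0.
Apex's first-order condition: 135 - 3q_A - (3/2)(q_M) = 0.
So q_M = (235 - (3/2)q_A)/3 and q_A = (135 - (3/2)q_M)/3.
Solving the pair: q_M = 670/9, q_A = 70/9.
Total output Q = 740/9, so price P = 243 - (3/2)·(740/9) = 359/3.

119.67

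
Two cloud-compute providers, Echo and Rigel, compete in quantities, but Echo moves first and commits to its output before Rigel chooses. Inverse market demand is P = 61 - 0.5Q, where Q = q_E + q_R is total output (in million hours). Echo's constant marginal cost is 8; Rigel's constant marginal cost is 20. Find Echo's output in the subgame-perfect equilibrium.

The follower Rigel best-responds to any q_E: π_R = (61 - 0.5Q)q_R - 20q_R.
Follower FOC: 41 - (1/2)q_E - q_R = 0, so q_R(q_E) = (41 - (1/2)q_E).
Echo substitutes q_R(q_E) into its own profit: π_E = q_E(61 - (1/2)q_E - (41 - (1/2)q_E)/2) - 8q_E = (81/2 - (1/4)q_E)q_E - 8q_E.
The leader's first-order condition 65/2 - (1/2)q_E = 0 yields q_E = 65.
Then q_R = (41 - (1/2)·65) = 17/2.

65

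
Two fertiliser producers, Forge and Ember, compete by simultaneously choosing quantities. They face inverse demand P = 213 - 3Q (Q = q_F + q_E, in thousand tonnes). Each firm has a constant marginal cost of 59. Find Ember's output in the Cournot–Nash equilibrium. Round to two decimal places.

17.11

Each firm earns π_i = (213 - 3Q)q_i - 59q_i.
Setting ∂π_i/∂q_i = 0 with rivals' quantities fixed: 154 - 6q_i - 3q_j = 0.
With identical firms every q_j equals q_i, so q_j = q_i and 154 = 9q_i, giving q_i = 154/9.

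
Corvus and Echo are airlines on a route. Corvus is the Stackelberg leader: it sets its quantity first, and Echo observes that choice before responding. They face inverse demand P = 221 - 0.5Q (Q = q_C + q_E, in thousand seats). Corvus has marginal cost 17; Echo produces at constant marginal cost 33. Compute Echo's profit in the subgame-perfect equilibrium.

3042

The follower Echo best-responds to any q_C: π_E = (221 - 0.5Q)q_E - 33q_E.
Setting the follower's marginal profit to zero, 188 - (1/2)q_C - q_E = 0, i.e. q_E = (188 - (1/2)q_C).
The leader anticipates this reaction. Substituting into P = 221 - 0.5Q gives P = 127 - (1/4)q_C, so π_C = (127 - (1/4)q_C)q_C - 17q_C.
Leader FOC: 110 - (1/2)q_C = 0, so q_C = 220.
Then q_E = (188 - (1/2)·220) = 78.
Price P = 221 - (1/2)·298 = 72.
Echo's profit: (72 - 33)·78 = 3042.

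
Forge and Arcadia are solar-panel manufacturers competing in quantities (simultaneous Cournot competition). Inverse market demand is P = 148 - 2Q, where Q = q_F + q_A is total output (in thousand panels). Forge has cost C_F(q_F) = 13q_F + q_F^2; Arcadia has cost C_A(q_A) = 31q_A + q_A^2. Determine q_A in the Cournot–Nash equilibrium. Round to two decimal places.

Forge's profit: π_F = (148 - 2Q)q_F - (13q_F + q_F²). Setting ∂π_F/∂q_F = 0: 135 - 6q_F - 2(q_A) = 0.
Arcadia's first-order condition: 117 - 6q_A - 2(q_F) = 0.
Rearranging gives the reaction functions q_F = (135 - 2q_A)/6 and q_A = (117 - 2q_F)/6.
Solving the pair: q_F = 18, q_A = 27/2.

13.50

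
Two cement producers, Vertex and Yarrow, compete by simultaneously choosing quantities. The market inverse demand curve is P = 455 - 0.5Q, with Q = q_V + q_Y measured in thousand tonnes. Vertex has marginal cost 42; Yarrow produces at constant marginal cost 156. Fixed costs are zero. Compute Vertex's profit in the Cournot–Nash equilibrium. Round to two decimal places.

61717.56

Vertex's profit: π_V = (455 - 0.5Q)q_V - (42q_V). Setting ∂π_V/∂q_V = 0: 413 - q_V - (1/2)(q_Y) = 0.
Yarrow's profit: π_Y = (455 - 0.5Q)q_Y - (156q_Y). Setting ∂π_Y/∂q_Y = 0: 299 - q_Y - (1/2)(q_V) = 0.
So q_V = (413 - (1/2)q_Y) and q_Y = (299 - (1/2)q_V).
Solving the pair: q_V = 1054/3, q_Y = 370/3.
Price P = 455 - (1/2)·(1424/3) = 653/3.
Vertex's profit: (653/3 - 42)·(1054/3) = 61717.5556.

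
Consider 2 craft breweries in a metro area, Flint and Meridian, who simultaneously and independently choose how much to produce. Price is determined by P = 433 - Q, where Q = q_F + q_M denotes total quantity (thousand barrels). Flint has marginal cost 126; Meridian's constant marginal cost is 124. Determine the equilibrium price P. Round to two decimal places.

Flint's profit: π_F = (433 - Q)q_F - (126q_F). Setting ∂π_F/∂q_F = 0: 307 - 2q_F - (q_M) = 0.
Meridian's profit: π_M = (433 - Q)q_M - (124q_M). Setting ∂π_M/∂q_M = 0: 309 - 2q_M - (q_F) = 0.
So q_F = (307 - q_M)/2 and q_M = (309 - q_F)/2.
Solving the pair: q_F = 305/3, q_M = 311/3.
Total output Q = 616/3, so price P = 433 - 616/3 = 683/3.

227.67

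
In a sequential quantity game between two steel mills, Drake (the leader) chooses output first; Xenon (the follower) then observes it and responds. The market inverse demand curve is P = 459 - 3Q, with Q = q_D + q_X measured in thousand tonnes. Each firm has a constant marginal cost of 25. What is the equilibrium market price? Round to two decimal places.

133.50

The follower Xenon best-responds to any q_D: π_X = (459 - 3Q)q_X - 25q_X.
∂π_X/∂q_X = 434 - 3q_D - 6q_X = 0 gives the reaction function q_X = (434 - 3q_D)/6.
Drake substitutes q_X(q_D) into its own profit: π_D = q_D(459 - 3q_D - (434 - 3q_D)/2) - 25q_D = (242 - (3/2)q_D)q_D - 25q_D.
Leader FOC: 217 - 3q_D = 0, so q_D = 217/3.
Then q_X = (434 - 3·(217/3))/6 = 217/6.
Total output Q = 217/2, so price P = 459 - 3·(217/2) = 267/2.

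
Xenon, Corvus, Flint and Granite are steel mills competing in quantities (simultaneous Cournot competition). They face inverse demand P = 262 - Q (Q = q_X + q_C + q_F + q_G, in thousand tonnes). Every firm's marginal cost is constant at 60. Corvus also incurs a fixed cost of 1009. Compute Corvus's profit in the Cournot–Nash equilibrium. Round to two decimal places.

A representative firm's profit is π_i = q_i(262 - Q) - 60q_i.
Setting ∂π_i/∂q_i = 0 with rivals' quantities fixed: 202 - 2q_i - Σ_{j≠i} q_j = 0.
By symmetry each firm produces the same amount; substituting Σ_{j≠i} q_j = 3q_i yields q_i = 202/5.
Price P = 262 - 808/5 = 502/5.
Corvus's profit: (502/5 - 60)·(202/5) - 1009 = 623.1600.

623.16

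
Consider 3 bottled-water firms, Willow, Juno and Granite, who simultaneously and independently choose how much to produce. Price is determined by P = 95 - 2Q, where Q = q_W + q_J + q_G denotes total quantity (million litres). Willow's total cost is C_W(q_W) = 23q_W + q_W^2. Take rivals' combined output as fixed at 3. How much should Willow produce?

With rivals' combined output fixed at 3, Willow's profit is π_W = (95 - 2·3 - 2q_W)q_W - (23q_W + q_W²) = (89 - 2q_W)q_W - (23q_W + q_W²).
∂π_W/∂q_W = 66 - 6q_W = 0, so q_W = 11.

11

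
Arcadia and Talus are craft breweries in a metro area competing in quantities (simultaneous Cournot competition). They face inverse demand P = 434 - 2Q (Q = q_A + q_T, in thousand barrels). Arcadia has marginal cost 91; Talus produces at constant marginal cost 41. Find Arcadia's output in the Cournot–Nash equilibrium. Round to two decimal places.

Arcadia's profit: π_A = (434 - 2Q)q_A - (91q_A). Setting ∂π_A/∂q_A = 0: 343 - 4q_A - 2(q_T) = 0.
Talus's first-order condition: 393 - 4q_T - 2(q_A) = 0.
Best responses: q_A = (343 - 2q_T)/4, q_T = (393 - 2q_A)/4.
Solving the pair: q_A = 293/6, q_T = 443/6.

48.83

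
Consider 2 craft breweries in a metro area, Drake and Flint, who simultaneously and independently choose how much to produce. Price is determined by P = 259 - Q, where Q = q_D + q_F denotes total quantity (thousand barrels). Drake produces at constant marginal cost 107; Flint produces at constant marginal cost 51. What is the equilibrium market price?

Drake's profit: π_D = (259 - Q)q_D - (107q_D). Setting ∂π_D/∂q_D = 0: 152 - 2q_D - (q_F) = 0.
Flint's profit: π_F = (259 - Q)q_F - (51q_F). Setting ∂π_F/∂q_F = 0: 208 - 2q_F - (q_D) = 0.
Best responses: q_D = (152 - q_F)/2, q_F = (208 - q_D)/2.
Substituting one into the other gives q_D = 32 and q_F = 88.
Total output Q = 120, so price P = 259 - 120 = 139.

139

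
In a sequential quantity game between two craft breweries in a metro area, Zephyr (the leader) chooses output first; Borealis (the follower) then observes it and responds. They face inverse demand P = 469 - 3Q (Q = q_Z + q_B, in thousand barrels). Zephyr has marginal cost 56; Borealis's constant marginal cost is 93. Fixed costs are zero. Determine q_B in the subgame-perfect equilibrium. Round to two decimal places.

25.17

Solve by backward induction. Given q_Z, the follower Borealis maximises π_B = (469 - 3q_Z - 3q_B)q_B - 93q_B.
Setting the follower's marginal profit to zero, 376 - 3q_Z - 6q_B = 0, i.e. q_B = (376 - 3q_Z)/6.
The leader anticipates this reaction. Substituting into P = 469 - 3Q gives P = 281 - (3/2)q_Z, so π_Z = (281 - (3/2)q_Z)q_Z - 56q_Z.
Maximising: ∂π_Z/∂q_Z = 225 - 3q_Z = 0, giving q_Z = 75.
Then q_B = (376 - 3·75)/6 = 151/6.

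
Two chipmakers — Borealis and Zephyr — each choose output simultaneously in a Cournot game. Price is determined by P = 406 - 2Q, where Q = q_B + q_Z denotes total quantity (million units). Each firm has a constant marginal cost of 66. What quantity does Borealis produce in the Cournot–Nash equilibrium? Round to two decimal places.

A representative firm's profit is π_i = q_i(406 - 2Q) - 66q_i.
First-order condition (treating rivals' output as given): 340 - 4q_i - 2q_j = 0.
By symmetry each firm produces the same amount; substituting q_j = q_i yields q_i = 340/6 = 170/3.

56.67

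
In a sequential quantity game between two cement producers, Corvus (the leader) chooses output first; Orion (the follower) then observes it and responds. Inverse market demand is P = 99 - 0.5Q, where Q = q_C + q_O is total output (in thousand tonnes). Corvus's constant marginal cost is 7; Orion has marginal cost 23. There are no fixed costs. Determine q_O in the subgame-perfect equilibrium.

Solve by backward induction. Given q_C, the follower Orion maximises π_O = (99 - (1/2)q_C - (1/2)q_O)q_O - 23q_O.
Follower FOC: 76 - (1/2)q_C - q_O = 0, so q_O(q_C) = (76 - (1/2)q_C).
The leader anticipates this reaction. Substituting into P = 99 - 0.5Q gives P = 61 - (1/4)q_C, so π_C = (61 - (1/4)q_C)q_C - 7q_C.
The leader's first-order condition 54 - (1/2)q_C = 0 yields q_C = 108.
Then q_O = (76 - (1/2)·108) = 22.

22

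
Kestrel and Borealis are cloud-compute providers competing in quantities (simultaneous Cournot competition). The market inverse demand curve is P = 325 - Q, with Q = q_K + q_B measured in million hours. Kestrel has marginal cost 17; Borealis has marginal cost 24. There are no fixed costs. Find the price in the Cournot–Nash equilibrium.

122

Kestrel's profit: π_K = (325 - Q)q_K - (17q_K). Setting ∂π_K/∂q_K = 0: 308 - 2q_K - (q_B) = 0.
Borealis's first-order condition: 301 - 2q_B - (q_K) = 0.
Rearranging gives the reaction functions q_K = (308 - q_B)/2 and q_B = (301 - q_K)/2.
Solving the pair: q_K = 105, q_B = 98.
Total output Q = 203, so price P = 325 - 203 = 122.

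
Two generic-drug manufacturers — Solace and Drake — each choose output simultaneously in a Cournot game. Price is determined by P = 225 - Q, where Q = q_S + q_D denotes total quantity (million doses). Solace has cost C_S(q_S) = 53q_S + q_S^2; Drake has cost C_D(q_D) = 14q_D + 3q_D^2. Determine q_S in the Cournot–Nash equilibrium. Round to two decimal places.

Solace's profit: π_S = (225 - Q)q_S - (53q_S + q_S²). Setting ∂π_S/∂q_S = 0: 172 - 4q_S - (q_D) = 0.
Drake's first-order condition: 211 - 8q_D - (q_S) = 0.
Best responses: q_S = (172 - q_D)/4, q_D = (211 - q_S)/8.
Solving the pair: q_S = 1165/31, q_D = 672/31.

37.58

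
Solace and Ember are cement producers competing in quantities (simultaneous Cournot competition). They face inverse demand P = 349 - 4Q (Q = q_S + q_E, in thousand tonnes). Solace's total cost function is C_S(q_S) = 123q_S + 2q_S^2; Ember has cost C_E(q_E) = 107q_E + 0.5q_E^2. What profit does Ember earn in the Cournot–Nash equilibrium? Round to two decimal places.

2126.65

Solace's profit: π_S = (349 - 4Q)q_S - (123q_S + 2q_S²). Setting ∂π_S/∂q_S = 0: 226 - 12q_S - 4(q_E) = 0.
Ember's first-order condition: 242 - 9q_E - 4(q_S) = 0.
So q_S = (226 - 4q_E)/12 and q_E = (242 - 4q_S)/9.
Solving the pair: q_S = 533/46, q_E = 500/23.
Price P = 349 - 4·(1533/46) = 215.6957.
Ember's profit: 215.6957·(500/23) - 107·(500/23) - (1/2)(500/23)² = 2126.6541.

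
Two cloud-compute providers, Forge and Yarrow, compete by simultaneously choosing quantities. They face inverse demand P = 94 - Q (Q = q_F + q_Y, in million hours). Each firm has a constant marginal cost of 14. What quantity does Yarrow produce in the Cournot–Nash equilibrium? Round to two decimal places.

Each firm earns π_i = (94 - Q)q_i - 14q_i.
Setting ∂π_i/∂q_i = 0 with rivals' quantities fixed: 80 - 2q_i - q_j = 0.
With identical firms every q_j equals q_i, so q_j = q_i and 80 = 3q_i, giving q_i = 80/3.

26.67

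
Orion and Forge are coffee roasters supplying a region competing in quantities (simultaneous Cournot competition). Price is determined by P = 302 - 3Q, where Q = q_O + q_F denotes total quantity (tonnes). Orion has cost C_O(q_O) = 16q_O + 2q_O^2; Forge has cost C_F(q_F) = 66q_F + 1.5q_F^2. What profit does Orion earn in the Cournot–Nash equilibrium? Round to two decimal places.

Orion's profit: π_O = (302 - 3Q)q_O - (16q_O + 2q_O²). Setting ∂π_O/∂q_O = 0: 286 - 10q_O - 3(q_F) = 0.
Forge's first-order condition: 236 - 9q_F - 3(q_O) = 0.
So q_O = (286 - 3q_F)/10 and q_F = (236 - 3q_O)/9.
Substituting one into the other gives q_O = 622/27 and q_F = 1502/81.
Price P = 302 - 3·41.5802 = 177.2593.
Orion's profit: 177.2593·(622/27) - 16·(622/27) - 2(622/27)² = 2653.5254.

2653.53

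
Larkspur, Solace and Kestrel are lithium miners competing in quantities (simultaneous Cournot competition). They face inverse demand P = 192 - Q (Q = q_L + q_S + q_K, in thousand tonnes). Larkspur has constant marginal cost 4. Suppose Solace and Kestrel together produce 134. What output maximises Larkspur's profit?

With rivals' combined output fixed at 134, Larkspur's profit is π_L = (192 - 134 - q_L)q_L - (4q_L) = (58 - q_L)q_L - (4q_L).
∂π_L/∂q_L = 54 - 2q_L = 0, so q_L = 27.

27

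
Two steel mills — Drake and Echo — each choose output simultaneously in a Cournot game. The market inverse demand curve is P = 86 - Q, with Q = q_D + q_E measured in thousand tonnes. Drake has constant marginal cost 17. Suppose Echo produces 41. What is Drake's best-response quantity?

With the rival's output fixed at 41, Drake's profit is π_D = (86 - 41 - q_D)q_D - (17q_D) = (45 - q_D)q_D - (17q_D).
∂π_D/∂q_D = 28 - 2q_D = 0, so q_D = 14.

14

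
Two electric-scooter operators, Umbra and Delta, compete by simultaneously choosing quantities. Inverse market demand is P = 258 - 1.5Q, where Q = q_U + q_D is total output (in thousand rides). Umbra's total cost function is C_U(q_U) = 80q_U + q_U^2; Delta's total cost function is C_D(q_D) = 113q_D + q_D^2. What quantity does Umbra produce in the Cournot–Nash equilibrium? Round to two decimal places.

29.56

Umbra's profit: π_U = (258 - 1.5Q)q_U - (80q_U + q_U²). Setting ∂π_U/∂q_U = 0: 178 - 5q_U - (3/2)(q_D) = 0.
Delta's first-order condition: 145 - 5q_D - (3/2)(q_U) = 0.
So q_U = (178 - (3/2)q_D)/5 and q_D = (145 - (3/2)q_U)/5.
Solving the pair: q_U = 29.5604, q_D = 1832/91.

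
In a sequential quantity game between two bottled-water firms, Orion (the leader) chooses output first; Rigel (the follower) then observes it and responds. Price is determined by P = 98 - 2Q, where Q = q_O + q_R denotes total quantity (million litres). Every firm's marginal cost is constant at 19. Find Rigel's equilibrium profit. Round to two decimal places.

Solve by backward induction. Given q_O, the follower Rigel maximises π_R = (98 - 2q_O - 2q_R)q_R - 19q_R.
∂π_R/∂q_R = 79 - 2q_O - 4q_R = 0 gives the reaction function q_R = (79 - 2q_O)/4.
The leader anticipates this reaction. Substituting into P = 98 - 2Q gives P = 117/2 - q_O, so π_O = (117/2 - q_O)q_O - 19q_O.
Leader FOC: 79/2 - 2q_O = 0, so q_O = 79/4.
Then q_R = (79 - 2·(79/4))/4 = 79/8.
Price P = 98 - 2·(237/8) = 155/4.
Rigel's profit: (155/4 - 19)·(79/8) = 195.0313.

195.03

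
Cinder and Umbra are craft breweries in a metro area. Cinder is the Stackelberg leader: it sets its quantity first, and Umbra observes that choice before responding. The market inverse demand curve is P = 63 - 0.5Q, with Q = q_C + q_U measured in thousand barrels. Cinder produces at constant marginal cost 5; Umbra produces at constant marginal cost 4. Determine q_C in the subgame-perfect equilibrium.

Solve by backward induction. Given q_C, the follower Umbra maximises π_U = (63 - (1/2)q_C - (1/2)q_U)q_U - 4q_U.
∂π_U/∂q_U = 59 - (1/2)q_C - q_U = 0 gives the reaction function q_U = (59 - (1/2)q_C).
The leader anticipates this reaction. Substituting into P = 63 - 0.5Q gives P = 67/2 - (1/4)q_C, so π_C = (67/2 - (1/4)q_C)q_C - 5q_C.
The leader's first-order condition 57/2 - (1/2)q_C = 0 yields q_C = 57.
Then q_U = (59 - (1/2)·57) = 61/2.

57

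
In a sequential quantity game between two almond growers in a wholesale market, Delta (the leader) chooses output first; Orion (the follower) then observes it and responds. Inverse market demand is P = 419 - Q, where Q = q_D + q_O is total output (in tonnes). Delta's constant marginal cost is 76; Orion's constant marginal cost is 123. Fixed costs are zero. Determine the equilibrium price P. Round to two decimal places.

The follower Orion best-responds to any q_D: π_O = (419 - Q)q_O - 123q_O.
Follower FOC: 296 - q_D - 2q_O = 0, so q_O(q_D) = (296 - q_D)/2.
Delta substitutes q_O(q_D) into its own profit: π_D = q_D(419 - q_D - (296 - q_D)/2) - 76q_D = (271 - (1/2)q_D)q_D - 76q_D.
Leader FOC: 195 - q_D = 0, so q_D = 195.
Then q_O = (296 - 195)/2 = 101/2.
Total output Q = 491/2, so price P = 419 - 491/2 = 347/2.

173.50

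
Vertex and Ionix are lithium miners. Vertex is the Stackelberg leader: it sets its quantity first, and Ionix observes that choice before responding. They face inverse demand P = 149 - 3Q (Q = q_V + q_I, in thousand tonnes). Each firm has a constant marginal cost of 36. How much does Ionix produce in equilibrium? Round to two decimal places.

The follower Ionix best-responds to any q_V: π_I = (149 - 3Q)q_I - 36q_I.
Follower FOC: 113 - 3q_V - 6q_I = 0, so q_I(q_V) = (113 - 3q_V)/6.
The leader anticipates this reaction. Substituting into P = 149 - 3Q gives P = 185/2 - (3/2)q_V, so π_V = (185/2 - (3/2)q_V)q_V - 36q_V.
Maximising: ∂π_V/∂q_V = 113/2 - 3q_V = 0, giving q_V = 113/6.
Then q_I = (113 - 3·(113/6))/6 = 113/12.

9.42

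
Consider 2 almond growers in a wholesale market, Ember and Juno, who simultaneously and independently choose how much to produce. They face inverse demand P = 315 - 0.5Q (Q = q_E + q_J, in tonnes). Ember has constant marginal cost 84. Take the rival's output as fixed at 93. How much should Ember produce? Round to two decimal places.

With the rival's output fixed at 93, Ember's profit is π_E = (315 - (1/2)·93 - (1/2)q_E)q_E - (84q_E) = (537/2 - (1/2)q_E)q_E - (84q_E).
∂π_E/∂q_E = 369/2 - q_E = 0, so q_E = 369/2.

184.50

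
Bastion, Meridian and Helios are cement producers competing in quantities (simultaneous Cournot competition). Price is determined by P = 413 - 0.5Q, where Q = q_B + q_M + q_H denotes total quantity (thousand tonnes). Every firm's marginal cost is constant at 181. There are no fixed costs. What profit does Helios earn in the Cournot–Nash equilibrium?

6728

Each firm earns π_i = (413 - 0.5Q)q_i - 181q_i.
Setting ∂π_i/∂q_i = 0 with rivals' quantities fixed: 232 - q_i - (1/2)·Σ_{j≠i} q_j = 0.
With identical firms every q_j equals q_i, so Σ_{j≠i} q_j = 2q_i and 232 = 2q_i, giving q_i = 116.
Price P = 413 - (1/2)·348 = 239.
Helios's profit: (239 - 181)·116 = 6728.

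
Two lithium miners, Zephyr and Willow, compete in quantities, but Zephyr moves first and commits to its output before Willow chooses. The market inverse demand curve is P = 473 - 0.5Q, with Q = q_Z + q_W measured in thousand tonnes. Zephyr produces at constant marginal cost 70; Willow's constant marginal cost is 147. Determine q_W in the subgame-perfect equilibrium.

The follower Willow best-responds to any q_Z: π_W = (473 - 0.5Q)q_W - 147q_W.
∂π_W/∂q_W = 326 - (1/2)q_Z - q_W = 0 gives the reaction function q_W = (326 - (1/2)q_Z).
Zephyr substitutes q_W(q_Z) into its own profit: π_Z = q_Z(473 - (1/2)q_Z - (326 - (1/2)q_Z)/2) - 70q_Z = (310 - (1/4)q_Z)q_Z - 70q_Z.
Maximising: ∂π_Z/∂q_Z = 240 - (1/2)q_Z = 0, giving q_Z = 480.
Then q_W = (326 - (1/2)·480) = 86.

86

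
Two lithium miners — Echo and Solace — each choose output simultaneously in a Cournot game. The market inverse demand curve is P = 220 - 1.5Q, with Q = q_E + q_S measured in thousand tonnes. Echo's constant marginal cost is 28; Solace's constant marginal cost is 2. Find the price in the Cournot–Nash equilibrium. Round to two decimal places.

Echo's profit: π_E = (220 - 1.5Q)q_E - (28q_E). Setting ∂π_E/∂q_E = 0: 192 - 3q_E - (3/2)(q_S) = 0.
Solace's first-order condition: 218 - 3q_S - (3/2)(q_E) = 0.
So q_E = (192 - (3/2)q_S)/3 and q_S = (218 - (3/2)q_E)/3.
Substituting one into the other gives q_E = 332/9 and q_S = 488/9.
Total output Q = 820/9, so price P = 220 - (3/2)·(820/9) = 250/3.

83.33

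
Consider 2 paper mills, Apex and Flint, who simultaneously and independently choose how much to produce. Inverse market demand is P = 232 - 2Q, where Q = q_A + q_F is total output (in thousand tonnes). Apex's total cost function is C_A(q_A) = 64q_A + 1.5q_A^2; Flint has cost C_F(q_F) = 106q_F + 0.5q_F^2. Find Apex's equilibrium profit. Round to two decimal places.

Apex's profit: π_A = (232 - 2Q)q_A - (64q_A + (3/2)q_A²). Setting ∂π_A/∂q_A = 0: 168 - 7q_A - 2(q_F) = 0.
Flint's first-order condition: 126 - 5q_F - 2(q_A) = 0.
So q_A = (168 - 2q_F)/7 and q_F = (126 - 2q_A)/5.
Substituting one into the other gives q_A = 588/31 and q_F = 546/31.
Price P = 232 - 2·(1134/31) = 158.8387.
Apex's profit: 158.8387·(588/31) - 64·(588/31) - (3/2)(588/31)² = 1259.2133.

1259.21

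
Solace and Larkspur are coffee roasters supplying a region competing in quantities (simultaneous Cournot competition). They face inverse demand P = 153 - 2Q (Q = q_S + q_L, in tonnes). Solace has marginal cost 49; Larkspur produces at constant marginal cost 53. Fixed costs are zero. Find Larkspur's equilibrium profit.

Solace's profit: π_S = (153 - 2Q)q_S - (49q_S). Setting ∂π_S/∂q_S = 0: 104 - 4q_S - 2(q_L) = 0.
Larkspur's profit: π_L = (153 - 2Q)q_L - (53q_L). Setting ∂π_L/∂q_L = 0: 100 - 4q_L - 2(q_S) = 0.
Rearranging gives the reaction functions q_S = (104 - 2q_L)/4 and q_L = (100 - 2q_S)/4.
Substituting one into the other gives q_S = 18 and q_L = 16.
Price P = 153 - 2·34 = 85.
Larkspur's profit: (85 - 53)·16 = 512.

512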